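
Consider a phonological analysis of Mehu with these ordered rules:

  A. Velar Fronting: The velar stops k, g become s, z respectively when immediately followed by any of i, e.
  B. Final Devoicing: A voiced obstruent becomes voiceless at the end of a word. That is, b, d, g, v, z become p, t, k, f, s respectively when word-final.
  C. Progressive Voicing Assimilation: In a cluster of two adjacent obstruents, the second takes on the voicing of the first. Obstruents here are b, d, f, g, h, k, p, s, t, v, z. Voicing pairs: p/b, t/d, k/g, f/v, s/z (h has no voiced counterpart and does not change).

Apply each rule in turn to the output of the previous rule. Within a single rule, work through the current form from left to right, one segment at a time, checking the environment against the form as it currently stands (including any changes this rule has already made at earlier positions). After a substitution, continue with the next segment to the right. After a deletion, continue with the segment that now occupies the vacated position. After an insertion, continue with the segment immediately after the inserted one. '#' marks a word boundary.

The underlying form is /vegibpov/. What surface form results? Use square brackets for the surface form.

[vezibbof]

A Velar Fronting: [vegibpov] → [vezibpov]
B Final Devoicing: [vezibpov] → [vezibpof]
C Progressive Voicing Assimilation: [vezibpof] → [vezibbof]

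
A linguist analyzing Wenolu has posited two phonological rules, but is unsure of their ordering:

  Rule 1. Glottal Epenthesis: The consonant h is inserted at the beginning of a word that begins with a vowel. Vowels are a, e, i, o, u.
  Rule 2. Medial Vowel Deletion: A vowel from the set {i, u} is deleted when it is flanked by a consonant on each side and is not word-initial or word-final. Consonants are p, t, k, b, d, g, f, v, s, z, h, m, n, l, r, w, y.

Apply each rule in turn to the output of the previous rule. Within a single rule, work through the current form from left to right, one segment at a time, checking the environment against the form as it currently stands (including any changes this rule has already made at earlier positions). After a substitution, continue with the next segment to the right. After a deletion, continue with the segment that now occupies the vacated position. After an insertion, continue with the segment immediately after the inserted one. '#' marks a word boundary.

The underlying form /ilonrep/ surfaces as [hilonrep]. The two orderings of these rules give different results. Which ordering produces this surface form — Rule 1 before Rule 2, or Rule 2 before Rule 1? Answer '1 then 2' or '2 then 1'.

Order 1 then 2:
  1 Glottal Epenthesis: [ilonrep] → [hilonrep]
  2 Medial Vowel Deletion: [hilonrep] → [hlonrep]
  result: [hlonrep]
Order 2 then 1:
  2 Medial Vowel Deletion: no change — [ilonrep]
  1 Glottal Epenthesis: [ilonrep] → [hilonrep]
  result: [hilonrep]

2 then 1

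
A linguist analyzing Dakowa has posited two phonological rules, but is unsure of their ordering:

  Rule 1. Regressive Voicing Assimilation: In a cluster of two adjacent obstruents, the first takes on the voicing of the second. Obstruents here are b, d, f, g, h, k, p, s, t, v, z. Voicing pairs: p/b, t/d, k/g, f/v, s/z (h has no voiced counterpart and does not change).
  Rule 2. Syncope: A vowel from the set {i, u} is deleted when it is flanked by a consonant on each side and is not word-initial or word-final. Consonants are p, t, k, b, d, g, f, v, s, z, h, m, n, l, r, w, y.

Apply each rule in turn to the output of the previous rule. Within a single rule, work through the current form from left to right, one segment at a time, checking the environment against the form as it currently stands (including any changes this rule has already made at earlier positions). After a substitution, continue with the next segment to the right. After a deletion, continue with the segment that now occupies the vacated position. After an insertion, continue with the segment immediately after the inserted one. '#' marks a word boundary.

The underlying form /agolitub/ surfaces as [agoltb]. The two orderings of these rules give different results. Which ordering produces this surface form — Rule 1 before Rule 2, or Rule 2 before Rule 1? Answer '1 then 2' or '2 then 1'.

Order 1 then 2:
  1 Regressive Voicing Assimilation: no change — [agolitub]
  2 Syncope: [agolitub] → [agoltb]
  result: [agoltb]
Order 2 then 1:
  2 Syncope: [agolitub] → [agoltb]
  1 Regressive Voicing Assimilation: [agoltb] → [agoldb]
  result: [agoldb]

1 then 2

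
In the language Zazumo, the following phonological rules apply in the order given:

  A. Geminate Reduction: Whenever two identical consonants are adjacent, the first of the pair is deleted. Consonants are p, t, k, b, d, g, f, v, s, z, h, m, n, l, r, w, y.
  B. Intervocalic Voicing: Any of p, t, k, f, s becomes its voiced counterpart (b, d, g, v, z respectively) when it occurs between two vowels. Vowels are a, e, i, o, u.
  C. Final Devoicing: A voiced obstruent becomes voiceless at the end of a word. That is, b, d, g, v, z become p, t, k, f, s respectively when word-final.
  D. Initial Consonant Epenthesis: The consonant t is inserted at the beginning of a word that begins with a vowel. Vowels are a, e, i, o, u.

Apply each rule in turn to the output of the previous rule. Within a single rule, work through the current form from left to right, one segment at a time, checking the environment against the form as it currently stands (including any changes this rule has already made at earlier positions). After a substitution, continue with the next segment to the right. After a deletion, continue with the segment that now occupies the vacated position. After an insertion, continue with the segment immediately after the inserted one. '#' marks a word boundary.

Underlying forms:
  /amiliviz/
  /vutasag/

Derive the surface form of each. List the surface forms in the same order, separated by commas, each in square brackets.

/amiliviz/:
  A Geminate Reduction: no change — [amiliviz]
  B Intervocalic Voicing: no change — [amiliviz]
  C Final Devoicing: [amiliviz] → [amilivis]
  D Initial Consonant Epenthesis: [amilivis] → [tamilivis]
/vutasag/:
  A Geminate Reduction: no change — [vutasag]
  B Intervocalic Voicing: [vutasag] → [vudazag]
  C Final Devoicing: [vudazag] → [vudazak]
  D Initial Consonant Epenthesis: no change — [vudazak]

[tamilivis], [vudazak]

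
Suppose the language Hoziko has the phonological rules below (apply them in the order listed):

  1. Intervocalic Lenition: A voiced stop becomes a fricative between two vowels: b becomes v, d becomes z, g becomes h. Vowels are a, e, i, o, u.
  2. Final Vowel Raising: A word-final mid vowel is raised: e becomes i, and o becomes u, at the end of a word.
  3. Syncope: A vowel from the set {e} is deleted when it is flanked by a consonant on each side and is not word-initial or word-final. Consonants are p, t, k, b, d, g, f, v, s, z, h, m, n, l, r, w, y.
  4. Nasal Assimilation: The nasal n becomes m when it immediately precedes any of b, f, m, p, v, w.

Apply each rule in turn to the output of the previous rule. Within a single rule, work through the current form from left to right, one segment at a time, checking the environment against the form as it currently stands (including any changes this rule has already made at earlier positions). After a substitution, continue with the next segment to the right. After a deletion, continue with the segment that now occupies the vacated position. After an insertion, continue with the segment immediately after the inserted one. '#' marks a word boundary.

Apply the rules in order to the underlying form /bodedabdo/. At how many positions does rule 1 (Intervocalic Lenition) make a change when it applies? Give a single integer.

2

1 Intervocalic Lenition: [bodedabdo] → [bozezabdo]
2 Final Vowel Raising: [bozezabdo] → [bozezabdu]
3 Syncope: [bozezabdu] → [bozzabdu]
4 Nasal Assimilation: no change — [bozzabdu]
Rule 1 changed 2 position(s).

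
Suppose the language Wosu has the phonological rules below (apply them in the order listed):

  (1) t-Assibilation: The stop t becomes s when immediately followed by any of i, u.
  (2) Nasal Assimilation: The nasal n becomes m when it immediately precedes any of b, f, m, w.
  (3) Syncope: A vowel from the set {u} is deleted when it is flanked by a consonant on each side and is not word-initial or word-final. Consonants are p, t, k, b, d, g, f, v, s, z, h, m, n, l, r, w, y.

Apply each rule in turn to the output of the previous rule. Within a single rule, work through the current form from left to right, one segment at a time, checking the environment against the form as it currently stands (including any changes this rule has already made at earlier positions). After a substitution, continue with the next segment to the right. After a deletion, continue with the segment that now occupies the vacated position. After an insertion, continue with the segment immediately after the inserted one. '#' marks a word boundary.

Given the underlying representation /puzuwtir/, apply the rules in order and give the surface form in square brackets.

[pzwsir]

(1) t-Assibilation: [puzuwtir] → [puzuwsir]
(2) Nasal Assimilation: no change — [puzuwsir]
(3) Syncope: [puzuwsir] → [pzwsir]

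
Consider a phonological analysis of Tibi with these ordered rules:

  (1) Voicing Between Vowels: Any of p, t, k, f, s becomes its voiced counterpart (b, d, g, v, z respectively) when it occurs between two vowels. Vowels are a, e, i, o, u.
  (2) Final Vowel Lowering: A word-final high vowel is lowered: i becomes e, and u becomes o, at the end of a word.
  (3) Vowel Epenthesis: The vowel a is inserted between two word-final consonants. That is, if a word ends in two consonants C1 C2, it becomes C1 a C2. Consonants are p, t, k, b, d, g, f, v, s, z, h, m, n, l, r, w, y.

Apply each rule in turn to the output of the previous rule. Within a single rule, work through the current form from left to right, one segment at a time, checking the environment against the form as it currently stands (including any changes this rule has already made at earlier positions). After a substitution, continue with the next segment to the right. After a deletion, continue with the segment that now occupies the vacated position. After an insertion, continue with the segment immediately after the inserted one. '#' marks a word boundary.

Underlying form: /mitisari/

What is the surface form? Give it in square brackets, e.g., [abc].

[midizare]

(1) Voicing Between Vowels: [mitisari] → [midizari]
(2) Final Vowel Lowering: [midizari] → [midizare]
(3) Vowel Epenthesis: no change — [midizare]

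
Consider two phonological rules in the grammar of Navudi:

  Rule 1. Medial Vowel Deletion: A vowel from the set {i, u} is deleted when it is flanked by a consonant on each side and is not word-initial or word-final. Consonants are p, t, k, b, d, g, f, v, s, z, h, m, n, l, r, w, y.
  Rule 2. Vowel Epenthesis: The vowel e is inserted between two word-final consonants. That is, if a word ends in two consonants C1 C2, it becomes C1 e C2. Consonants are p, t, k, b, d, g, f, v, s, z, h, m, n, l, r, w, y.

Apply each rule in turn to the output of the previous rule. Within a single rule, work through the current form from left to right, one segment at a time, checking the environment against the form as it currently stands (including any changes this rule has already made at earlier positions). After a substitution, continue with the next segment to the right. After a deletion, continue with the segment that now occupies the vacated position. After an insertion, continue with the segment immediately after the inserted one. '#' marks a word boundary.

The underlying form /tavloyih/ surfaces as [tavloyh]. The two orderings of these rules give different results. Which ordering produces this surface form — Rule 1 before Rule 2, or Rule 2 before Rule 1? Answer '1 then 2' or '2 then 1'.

Order 1 then 2:
  1 Medial Vowel Deletion: [tavloyih] → [tavloyh]
  2 Vowel Epenthesis: [tavloyh] → [tavloyeh]
  result: [tavloyeh]
Order 2 then 1:
  2 Vowel Epenthesis: no change — [tavloyih]
  1 Medial Vowel Deletion: [tavloyih] → [tavloyh]
  result: [tavloyh]

2 then 1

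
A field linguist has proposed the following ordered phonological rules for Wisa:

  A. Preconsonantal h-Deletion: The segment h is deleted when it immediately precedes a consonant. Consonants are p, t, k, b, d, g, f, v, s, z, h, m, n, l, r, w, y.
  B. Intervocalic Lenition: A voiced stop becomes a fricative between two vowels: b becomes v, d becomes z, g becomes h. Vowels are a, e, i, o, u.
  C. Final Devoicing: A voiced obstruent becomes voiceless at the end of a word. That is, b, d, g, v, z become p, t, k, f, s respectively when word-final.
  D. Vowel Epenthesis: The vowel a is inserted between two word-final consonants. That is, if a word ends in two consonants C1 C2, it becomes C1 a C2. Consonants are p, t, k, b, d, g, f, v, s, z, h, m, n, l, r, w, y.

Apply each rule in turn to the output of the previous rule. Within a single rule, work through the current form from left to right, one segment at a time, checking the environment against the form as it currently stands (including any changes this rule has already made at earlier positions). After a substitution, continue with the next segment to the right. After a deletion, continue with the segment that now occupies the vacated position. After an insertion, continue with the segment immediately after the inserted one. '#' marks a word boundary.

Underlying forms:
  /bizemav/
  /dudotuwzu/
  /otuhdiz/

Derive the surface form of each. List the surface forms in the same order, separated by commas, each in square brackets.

/bizemav/:
  A Preconsonantal h-Deletion: no change — [bizemav]
  B Intervocalic Lenition: no change — [bizemav]
  C Final Devoicing: [bizemav] → [bizemaf]
  D Vowel Epenthesis: no change — [bizemaf]
/dudotuwzu/:
  A Preconsonantal h-Deletion: no change — [dudotuwzu]
  B Intervocalic Lenition: [dudotuwzu] → [duzotuwzu]
  C Final Devoicing: no change — [duzotuwzu]
  D Vowel Epenthesis: no change — [duzotuwzu]
/otuhdiz/:
  A Preconsonantal h-Deletion: [otuhdiz] → [otudiz]
  B Intervocalic Lenition: [otudiz] → [otuziz]
  C Final Devoicing: [otuziz] → [otuzis]
  D Vowel Epenthesis: no change — [otuzis]

[bizemaf], [duzotuwzu], [otuzis]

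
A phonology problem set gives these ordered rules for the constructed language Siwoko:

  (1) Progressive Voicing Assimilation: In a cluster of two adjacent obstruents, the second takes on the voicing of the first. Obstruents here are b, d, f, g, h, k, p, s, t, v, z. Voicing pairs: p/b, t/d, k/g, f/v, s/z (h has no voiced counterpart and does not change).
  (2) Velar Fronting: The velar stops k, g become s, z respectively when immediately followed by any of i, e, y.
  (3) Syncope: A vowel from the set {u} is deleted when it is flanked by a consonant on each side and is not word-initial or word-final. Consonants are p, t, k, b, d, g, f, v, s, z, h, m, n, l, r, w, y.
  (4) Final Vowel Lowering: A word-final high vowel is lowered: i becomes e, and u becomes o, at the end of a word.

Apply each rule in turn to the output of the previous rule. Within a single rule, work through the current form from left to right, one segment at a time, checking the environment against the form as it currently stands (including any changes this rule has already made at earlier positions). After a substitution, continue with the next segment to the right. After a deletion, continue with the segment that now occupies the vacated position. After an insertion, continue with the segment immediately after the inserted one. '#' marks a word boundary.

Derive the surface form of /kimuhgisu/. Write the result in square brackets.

[simhsiso]

(1) Progressive Voicing Assimilation: [kimuhgisu] → [kimuhkisu]
(2) Velar Fronting: [kimuhkisu] → [simuhsisu]
(3) Syncope: [simuhsisu] → [simhsisu]
(4) Final Vowel Lowering: [simhsisu] → [simhsiso]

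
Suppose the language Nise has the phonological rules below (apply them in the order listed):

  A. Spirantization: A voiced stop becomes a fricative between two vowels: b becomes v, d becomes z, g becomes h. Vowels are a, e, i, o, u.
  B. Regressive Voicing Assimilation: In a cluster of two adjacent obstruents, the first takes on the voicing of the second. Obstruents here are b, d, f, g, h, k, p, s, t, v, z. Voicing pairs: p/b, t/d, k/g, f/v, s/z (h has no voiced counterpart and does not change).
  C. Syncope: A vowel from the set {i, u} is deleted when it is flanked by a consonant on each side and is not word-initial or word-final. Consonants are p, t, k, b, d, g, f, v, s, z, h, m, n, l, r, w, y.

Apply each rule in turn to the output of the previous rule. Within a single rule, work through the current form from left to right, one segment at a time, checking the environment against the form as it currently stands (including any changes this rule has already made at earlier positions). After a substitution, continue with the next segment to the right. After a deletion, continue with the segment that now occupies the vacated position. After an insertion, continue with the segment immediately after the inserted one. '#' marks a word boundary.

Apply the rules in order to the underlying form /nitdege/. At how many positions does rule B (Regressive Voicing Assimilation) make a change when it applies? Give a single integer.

1

A Spirantization: [nitdege] → [nitdehe]
B Regressive Voicing Assimilation: [nitdehe] → [niddehe]
C Syncope: [niddehe] → [nddehe]
Rule B changed 1 position(s).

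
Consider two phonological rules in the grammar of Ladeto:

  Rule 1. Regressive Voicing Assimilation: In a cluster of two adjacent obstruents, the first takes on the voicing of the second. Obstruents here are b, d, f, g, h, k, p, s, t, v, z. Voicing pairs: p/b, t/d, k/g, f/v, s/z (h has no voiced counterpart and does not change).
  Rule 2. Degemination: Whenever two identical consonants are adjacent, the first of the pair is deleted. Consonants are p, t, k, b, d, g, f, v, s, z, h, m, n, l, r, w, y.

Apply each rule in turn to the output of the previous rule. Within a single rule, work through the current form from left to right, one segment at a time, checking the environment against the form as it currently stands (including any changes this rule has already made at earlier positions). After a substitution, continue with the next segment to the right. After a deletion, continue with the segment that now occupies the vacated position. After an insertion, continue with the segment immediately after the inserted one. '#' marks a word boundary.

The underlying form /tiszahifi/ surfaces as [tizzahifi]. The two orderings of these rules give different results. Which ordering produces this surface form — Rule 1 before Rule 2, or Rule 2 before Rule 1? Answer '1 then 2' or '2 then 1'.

2 then 1

Order 1 then 2:
  1 Regressive Voicing Assimilation: [tiszahifi] → [tizzahifi]
  2 Degemination: [tizzahifi] → [tizahifi]
  result: [tizahifi]
Order 2 then 1:
  2 Degemination: no change — [tiszahifi]
  1 Regressive Voicing Assimilation: [tiszahifi] → [tizzahifi]
  result: [tizzahifi]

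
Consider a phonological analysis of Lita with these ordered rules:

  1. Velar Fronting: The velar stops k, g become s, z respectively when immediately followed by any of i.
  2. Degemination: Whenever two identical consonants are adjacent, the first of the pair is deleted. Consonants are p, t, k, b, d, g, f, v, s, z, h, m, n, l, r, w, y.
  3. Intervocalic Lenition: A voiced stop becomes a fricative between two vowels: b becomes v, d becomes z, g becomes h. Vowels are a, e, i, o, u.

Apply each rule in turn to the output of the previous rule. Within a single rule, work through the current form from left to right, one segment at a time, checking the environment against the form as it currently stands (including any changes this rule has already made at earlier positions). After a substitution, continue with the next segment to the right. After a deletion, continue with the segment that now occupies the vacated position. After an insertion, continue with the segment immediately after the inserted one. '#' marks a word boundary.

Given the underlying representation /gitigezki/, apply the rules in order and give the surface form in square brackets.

[zitihezsi]

1 Velar Fronting: [gitigezki] → [zitigezsi]
2 Degemination: no change — [zitigezsi]
3 Intervocalic Lenition: [zitigezsi] → [zitihezsi]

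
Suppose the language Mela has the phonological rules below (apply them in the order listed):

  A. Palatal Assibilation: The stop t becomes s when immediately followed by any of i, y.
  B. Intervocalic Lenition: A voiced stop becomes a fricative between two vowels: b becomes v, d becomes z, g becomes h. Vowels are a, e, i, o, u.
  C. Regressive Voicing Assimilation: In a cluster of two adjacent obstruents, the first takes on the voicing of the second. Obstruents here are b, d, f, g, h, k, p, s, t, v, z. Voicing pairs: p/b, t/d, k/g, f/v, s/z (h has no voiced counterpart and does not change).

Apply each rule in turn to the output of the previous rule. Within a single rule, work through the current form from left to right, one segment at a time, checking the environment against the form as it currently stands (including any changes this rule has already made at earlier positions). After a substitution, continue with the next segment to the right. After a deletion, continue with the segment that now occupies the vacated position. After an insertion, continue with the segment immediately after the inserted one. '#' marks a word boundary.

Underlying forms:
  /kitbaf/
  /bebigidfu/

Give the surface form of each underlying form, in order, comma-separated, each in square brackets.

[kidbaf], [bevihitfu]

/kitbaf/:
  A Palatal Assibilation: no change — [kitbaf]
  B Intervocalic Lenition: no change — [kitbaf]
  C Regressive Voicing Assimilation: [kitbaf] → [kidbaf]
/bebigidfu/:
  A Palatal Assibilation: no change — [bebigidfu]
  B Intervocalic Lenition: [bebigidfu] → [bevihidfu]
  C Regressive Voicing Assimilation: [bevihidfu] → [bevihitfu]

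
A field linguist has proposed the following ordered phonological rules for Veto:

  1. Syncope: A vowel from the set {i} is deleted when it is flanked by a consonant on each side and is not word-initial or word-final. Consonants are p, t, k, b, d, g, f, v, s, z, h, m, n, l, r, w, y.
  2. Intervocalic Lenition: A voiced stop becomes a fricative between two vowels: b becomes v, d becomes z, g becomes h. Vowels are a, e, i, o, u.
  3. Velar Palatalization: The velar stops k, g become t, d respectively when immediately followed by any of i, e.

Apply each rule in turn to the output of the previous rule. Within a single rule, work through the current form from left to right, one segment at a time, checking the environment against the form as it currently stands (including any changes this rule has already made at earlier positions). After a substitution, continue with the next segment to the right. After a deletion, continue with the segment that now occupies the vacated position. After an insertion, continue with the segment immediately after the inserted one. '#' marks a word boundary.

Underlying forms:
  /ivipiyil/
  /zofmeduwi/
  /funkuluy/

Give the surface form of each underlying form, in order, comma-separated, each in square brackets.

[ivpyl], [zofmezuwi], [funkuluy]

/ivipiyil/:
  1 Syncope: [ivipiyil] → [ivpyl]
  2 Intervocalic Lenition: no change — [ivpyl]
  3 Velar Palatalization: no change — [ivpyl]
/zofmeduwi/:
  1 Syncope: no change — [zofmeduwi]
  2 Intervocalic Lenition: [zofmeduwi] → [zofmezuwi]
  3 Velar Palatalization: no change — [zofmezuwi]
/funkuluy/:
  1 Syncope: no change — [funkuluy]
  2 Intervocalic Lenition: no change — [funkuluy]
  3 Velar Palatalization: no change — [funkuluy]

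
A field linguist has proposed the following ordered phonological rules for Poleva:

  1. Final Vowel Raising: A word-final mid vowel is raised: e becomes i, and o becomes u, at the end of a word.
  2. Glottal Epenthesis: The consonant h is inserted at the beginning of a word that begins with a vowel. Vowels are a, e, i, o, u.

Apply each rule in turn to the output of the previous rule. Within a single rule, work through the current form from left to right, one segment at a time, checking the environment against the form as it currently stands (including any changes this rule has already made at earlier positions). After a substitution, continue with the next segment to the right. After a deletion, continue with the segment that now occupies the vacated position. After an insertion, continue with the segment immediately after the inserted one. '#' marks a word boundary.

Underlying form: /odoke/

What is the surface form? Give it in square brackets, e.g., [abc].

[hodoki]

1 Final Vowel Raising: [odoke] → [odoki]
2 Glottal Epenthesis: [odoki] → [hodoki]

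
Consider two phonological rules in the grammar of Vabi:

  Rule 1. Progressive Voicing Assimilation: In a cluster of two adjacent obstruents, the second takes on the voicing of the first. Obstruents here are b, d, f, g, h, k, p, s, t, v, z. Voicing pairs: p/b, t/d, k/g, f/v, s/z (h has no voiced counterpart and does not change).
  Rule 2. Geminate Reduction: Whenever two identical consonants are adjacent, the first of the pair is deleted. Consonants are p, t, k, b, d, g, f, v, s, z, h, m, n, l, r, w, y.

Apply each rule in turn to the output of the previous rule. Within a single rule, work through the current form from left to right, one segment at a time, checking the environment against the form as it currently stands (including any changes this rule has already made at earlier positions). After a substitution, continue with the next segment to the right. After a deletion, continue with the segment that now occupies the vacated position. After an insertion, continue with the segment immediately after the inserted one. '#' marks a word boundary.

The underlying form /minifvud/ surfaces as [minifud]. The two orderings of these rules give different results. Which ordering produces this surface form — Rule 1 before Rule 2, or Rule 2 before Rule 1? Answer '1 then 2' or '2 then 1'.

1 then 2

Order 1 then 2:
  1 Progressive Voicing Assimilation: [minifvud] → [miniffud]
  2 Geminate Reduction: [miniffud] → [minifud]
  result: [minifud]
Order 2 then 1:
  2 Geminate Reduction: no change — [minifvud]
  1 Progressive Voicing Assimilation: [minifvud] → [miniffud]
  result: [miniffud]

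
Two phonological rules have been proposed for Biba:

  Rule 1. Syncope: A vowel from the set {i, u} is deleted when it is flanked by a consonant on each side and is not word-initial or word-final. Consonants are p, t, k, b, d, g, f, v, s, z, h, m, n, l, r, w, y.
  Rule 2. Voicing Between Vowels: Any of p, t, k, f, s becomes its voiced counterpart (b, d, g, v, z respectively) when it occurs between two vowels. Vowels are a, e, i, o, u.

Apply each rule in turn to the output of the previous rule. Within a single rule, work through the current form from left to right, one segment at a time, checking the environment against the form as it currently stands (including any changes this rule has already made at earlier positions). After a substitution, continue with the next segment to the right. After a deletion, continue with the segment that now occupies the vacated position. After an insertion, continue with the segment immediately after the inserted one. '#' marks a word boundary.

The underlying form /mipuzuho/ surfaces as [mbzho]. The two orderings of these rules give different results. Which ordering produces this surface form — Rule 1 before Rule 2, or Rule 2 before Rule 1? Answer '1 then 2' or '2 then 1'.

Order 1 then 2:
  1 Syncope: [mipuzuho] → [mpzho]
  2 Voicing Between Vowels: no change — [mpzho]
  result: [mpzho]
Order 2 then 1:
  2 Voicing Between Vowels: [mipuzuho] → [mibuzuho]
  1 Syncope: [mibuzuho] → [mbzho]
  result: [mbzho]

2 then 1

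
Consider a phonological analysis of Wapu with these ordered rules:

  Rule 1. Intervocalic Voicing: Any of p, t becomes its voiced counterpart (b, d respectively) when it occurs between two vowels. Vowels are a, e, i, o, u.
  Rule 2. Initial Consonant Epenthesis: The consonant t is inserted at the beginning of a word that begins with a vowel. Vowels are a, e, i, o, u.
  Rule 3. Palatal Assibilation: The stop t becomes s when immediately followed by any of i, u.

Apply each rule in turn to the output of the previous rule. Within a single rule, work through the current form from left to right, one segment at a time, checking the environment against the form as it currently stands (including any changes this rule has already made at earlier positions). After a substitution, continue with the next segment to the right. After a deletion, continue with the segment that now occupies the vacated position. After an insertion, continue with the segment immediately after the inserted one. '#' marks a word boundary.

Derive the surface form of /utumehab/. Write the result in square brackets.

[sudumehab]

Rule 1 Intervocalic Voicing: [utumehab] → [udumehab]
Rule 2 Initial Consonant Epenthesis: [udumehab] → [tudumehab]
Rule 3 Palatal Assibilation: [tudumehab] → [sudumehab]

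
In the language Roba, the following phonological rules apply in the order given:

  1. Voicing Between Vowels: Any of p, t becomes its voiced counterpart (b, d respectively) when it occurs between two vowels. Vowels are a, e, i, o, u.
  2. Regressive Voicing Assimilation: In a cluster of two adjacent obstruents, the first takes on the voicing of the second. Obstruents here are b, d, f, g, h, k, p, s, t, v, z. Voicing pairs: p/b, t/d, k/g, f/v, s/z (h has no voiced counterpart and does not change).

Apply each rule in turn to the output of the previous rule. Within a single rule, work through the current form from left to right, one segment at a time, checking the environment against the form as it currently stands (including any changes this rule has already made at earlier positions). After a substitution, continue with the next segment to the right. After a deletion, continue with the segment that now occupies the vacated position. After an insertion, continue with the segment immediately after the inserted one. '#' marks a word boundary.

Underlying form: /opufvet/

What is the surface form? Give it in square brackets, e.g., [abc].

[obuvvet]

1 Voicing Between Vowels: [opufvet] → [obufvet]
2 Regressive Voicing Assimilation: [obufvet] → [obuvvet]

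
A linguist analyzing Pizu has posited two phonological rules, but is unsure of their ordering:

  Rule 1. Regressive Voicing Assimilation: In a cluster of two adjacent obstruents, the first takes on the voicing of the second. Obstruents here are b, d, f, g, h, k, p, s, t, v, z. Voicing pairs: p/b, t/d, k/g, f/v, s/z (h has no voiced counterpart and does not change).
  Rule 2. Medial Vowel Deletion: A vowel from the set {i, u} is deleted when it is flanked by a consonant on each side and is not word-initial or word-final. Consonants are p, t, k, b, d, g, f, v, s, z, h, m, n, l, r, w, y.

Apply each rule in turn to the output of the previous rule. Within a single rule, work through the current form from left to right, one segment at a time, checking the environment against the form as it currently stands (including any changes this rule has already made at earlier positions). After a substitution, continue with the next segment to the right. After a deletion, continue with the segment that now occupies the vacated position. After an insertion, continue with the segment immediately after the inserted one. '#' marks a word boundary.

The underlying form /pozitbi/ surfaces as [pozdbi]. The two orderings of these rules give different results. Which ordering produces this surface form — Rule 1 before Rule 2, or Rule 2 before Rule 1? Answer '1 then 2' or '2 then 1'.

1 then 2

Order 1 then 2:
  1 Regressive Voicing Assimilation: [pozitbi] → [pozidbi]
  2 Medial Vowel Deletion: [pozidbi] → [pozdbi]
  result: [pozdbi]
Order 2 then 1:
  2 Medial Vowel Deletion: [pozitbi] → [poztbi]
  1 Regressive Voicing Assimilation: [poztbi] → [posdbi]
  result: [posdbi]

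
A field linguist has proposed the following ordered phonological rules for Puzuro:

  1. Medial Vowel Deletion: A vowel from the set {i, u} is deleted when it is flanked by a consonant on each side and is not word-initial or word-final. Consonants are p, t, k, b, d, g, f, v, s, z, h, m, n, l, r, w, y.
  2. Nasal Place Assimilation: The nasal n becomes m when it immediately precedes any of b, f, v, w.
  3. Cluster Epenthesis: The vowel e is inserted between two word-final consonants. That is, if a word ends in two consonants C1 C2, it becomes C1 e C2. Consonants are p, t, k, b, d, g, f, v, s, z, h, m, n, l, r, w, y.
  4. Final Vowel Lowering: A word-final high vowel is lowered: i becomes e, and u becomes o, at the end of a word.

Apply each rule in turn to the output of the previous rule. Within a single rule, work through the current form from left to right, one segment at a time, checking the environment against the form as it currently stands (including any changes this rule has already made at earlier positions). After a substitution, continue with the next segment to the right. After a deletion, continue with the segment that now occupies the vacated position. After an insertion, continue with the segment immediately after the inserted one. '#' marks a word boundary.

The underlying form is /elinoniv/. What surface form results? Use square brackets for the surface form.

[elnomev]

1 Medial Vowel Deletion: [elinoniv] → [elnonv]
2 Nasal Place Assimilation: [elnonv] → [elnomv]
3 Cluster Epenthesis: [elnomv] → [elnomev]
4 Final Vowel Lowering: no change — [elnomev]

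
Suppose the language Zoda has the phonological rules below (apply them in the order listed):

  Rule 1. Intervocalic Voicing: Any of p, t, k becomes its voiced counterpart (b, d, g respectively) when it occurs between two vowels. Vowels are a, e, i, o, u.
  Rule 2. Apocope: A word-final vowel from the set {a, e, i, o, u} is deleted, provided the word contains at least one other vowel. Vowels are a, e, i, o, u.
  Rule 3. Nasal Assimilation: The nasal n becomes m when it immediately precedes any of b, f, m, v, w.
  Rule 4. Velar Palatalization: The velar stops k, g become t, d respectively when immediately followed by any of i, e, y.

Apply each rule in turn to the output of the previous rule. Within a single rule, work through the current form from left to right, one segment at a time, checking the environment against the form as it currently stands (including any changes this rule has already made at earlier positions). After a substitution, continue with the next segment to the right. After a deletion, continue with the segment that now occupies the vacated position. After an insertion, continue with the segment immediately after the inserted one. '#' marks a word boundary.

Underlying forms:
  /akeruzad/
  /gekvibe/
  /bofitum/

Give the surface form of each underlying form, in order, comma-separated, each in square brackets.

[aderuzad], [dekvib], [bofidum]

/akeruzad/:
  Rule 1 Intervocalic Voicing: [akeruzad] → [ageruzad]
  Rule 2 Apocope: no change — [ageruzad]
  Rule 3 Nasal Assimilation: no change — [ageruzad]
  Rule 4 Velar Palatalization: [ageruzad] → [aderuzad]
/gekvibe/:
  Rule 1 Intervocalic Voicing: no change — [gekvibe]
  Rule 2 Apocope: [gekvibe] → [gekvib]
  Rule 3 Nasal Assimilation: no change — [gekvib]
  Rule 4 Velar Palatalization: [gekvib] → [dekvib]
/bofitum/:
  Rule 1 Intervocalic Voicing: [bofitum] → [bofidum]
  Rule 2 Apocope: no change — [bofidum]
  Rule 3 Nasal Assimilation: no change — [bofidum]
  Rule 4 Velar Palatalization: no change — [bofidum]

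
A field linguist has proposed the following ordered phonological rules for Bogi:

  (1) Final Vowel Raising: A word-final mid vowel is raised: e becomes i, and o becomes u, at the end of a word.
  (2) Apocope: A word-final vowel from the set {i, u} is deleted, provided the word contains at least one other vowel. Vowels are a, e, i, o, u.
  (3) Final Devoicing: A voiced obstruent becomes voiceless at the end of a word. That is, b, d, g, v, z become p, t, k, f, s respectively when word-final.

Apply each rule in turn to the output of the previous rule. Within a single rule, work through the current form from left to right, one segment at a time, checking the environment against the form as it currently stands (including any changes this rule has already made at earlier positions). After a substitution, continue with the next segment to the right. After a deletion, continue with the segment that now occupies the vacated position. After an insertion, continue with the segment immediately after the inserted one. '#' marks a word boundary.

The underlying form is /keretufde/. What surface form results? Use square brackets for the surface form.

(1) Final Vowel Raising: [keretufde] → [keretufdi]
(2) Apocope: [keretufdi] → [keretufd]
(3) Final Devoicing: [keretufd] → [keretuft]

[keretuft]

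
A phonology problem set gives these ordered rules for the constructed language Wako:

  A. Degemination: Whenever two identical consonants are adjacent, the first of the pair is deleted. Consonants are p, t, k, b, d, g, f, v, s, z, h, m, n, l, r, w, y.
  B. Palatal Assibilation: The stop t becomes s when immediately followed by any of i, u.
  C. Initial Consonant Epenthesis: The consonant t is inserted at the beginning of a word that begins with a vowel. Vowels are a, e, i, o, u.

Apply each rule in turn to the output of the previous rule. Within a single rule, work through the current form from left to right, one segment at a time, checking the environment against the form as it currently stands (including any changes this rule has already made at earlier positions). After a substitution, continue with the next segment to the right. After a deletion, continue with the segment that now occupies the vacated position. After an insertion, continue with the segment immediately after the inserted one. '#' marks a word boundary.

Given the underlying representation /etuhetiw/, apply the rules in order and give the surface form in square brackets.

[tesuhesiw]

A Degemination: no change — [etuhetiw]
B Palatal Assibilation: [etuhetiw] → [esuhesiw]
C Initial Consonant Epenthesis: [esuhesiw] → [tesuhesiw]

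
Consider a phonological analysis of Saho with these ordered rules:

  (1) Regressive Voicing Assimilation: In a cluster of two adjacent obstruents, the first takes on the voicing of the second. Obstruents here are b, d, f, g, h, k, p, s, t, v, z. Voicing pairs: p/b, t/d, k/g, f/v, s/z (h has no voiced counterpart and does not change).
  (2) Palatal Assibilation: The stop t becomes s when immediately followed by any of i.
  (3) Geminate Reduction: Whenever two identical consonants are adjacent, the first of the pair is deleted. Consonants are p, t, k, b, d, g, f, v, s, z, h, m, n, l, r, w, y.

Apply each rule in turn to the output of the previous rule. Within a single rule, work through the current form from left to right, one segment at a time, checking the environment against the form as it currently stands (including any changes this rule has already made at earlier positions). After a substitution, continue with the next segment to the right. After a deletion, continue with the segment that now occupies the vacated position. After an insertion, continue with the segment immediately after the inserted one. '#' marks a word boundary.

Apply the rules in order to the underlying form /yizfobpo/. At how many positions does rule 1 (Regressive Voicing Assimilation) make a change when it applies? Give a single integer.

2

(1) Regressive Voicing Assimilation: [yizfobpo] → [yisfoppo]
(2) Palatal Assibilation: no change — [yisfoppo]
(3) Geminate Reduction: [yisfoppo] → [yisfopo]
Rule 1 changed 2 position(s).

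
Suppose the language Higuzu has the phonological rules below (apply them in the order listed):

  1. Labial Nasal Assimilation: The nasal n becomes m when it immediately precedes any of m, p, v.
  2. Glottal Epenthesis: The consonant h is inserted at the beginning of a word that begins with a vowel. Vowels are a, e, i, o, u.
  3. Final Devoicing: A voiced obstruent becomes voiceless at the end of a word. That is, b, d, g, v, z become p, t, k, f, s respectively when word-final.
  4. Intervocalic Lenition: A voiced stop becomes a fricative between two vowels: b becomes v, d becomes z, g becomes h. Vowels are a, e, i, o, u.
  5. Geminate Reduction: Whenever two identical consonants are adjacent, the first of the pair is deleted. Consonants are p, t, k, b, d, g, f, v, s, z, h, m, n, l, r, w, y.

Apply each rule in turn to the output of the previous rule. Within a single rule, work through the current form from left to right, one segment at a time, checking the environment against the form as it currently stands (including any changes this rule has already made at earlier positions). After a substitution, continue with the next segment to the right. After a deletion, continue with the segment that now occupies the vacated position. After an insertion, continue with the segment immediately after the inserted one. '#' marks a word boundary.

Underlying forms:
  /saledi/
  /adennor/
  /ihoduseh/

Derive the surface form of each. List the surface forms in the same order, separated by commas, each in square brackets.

/saledi/:
  1 Labial Nasal Assimilation: no change — [saledi]
  2 Glottal Epenthesis: no change — [saledi]
  3 Final Devoicing: no change — [saledi]
  4 Intervocalic Lenition: [saledi] → [salezi]
  5 Geminate Reduction: no change — [salezi]
/adennor/:
  1 Labial Nasal Assimilation: no change — [adennor]
  2 Glottal Epenthesis: [adennor] → [hadennor]
  3 Final Devoicing: no change — [hadennor]
  4 Intervocalic Lenition: [hadennor] → [hazennor]
  5 Geminate Reduction: [hazennor] → [hazenor]
/ihoduseh/:
  1 Labial Nasal Assimilation: no change — [ihoduseh]
  2 Glottal Epenthesis: [ihoduseh] → [hihoduseh]
  3 Final Devoicing: no change — [hihoduseh]
  4 Intervocalic Lenition: [hihoduseh] → [hihozuseh]
  5 Geminate Reduction: no change — [hihozuseh]

[salezi], [hazenor], [hihozuseh]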